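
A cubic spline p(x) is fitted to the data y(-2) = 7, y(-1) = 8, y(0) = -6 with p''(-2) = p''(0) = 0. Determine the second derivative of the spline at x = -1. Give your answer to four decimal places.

Write σ_i for p''(x_i). With h_i = 1, 1 and divided differences Δ_i = 1, -14, the continuity of p' gives the tridiagonal system
  1·σ_0 + 4·σ_1 + 1·σ_2 = 6(Δ_1 - Δ_0) = -90
Natural end conditions: σ_0 = σ_2 = 0.
Forward elimination and back-substitution give σ_0 = 0, σ_1 = -45/2, σ_2 = 0.

-22.5000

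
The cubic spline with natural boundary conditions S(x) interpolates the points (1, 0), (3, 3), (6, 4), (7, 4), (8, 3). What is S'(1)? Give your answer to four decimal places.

1.7567

Write M_i for S''(x_i). With h_i = 2, 3, 1, 1 and divided differences Δ_i = 3/2, 1/3, 0, -1, the continuity of S' gives the tridiagonal system
  2·M_0 + 10·M_1 + 3·M_2 = 6(Δ_1 - Δ_0) = -7
  3·M_1 + 8·M_2 + 1·M_3 = 6(Δ_2 - Δ_1) = -2
  1·M_2 + 4·M_3 + 1·M_4 = 6(Δ_3 - Δ_2) = -6
Natural end conditions: M_0 = M_4 = 0.
Solving the tridiagonal system: M_0 = 0, M_1 = -211/274, M_2 = 32/137, M_3 = -427/274, M_4 = 0.
On [1, 3], S'(x) = b_0 + 2c_0·(x - 1) + 3d_0·(x - 1)² with b_0 = Δ_0 - h_0(2M_0 + M_1)/6 = 722/411, c_0 = M_0/2 = 0, d_0 = (M_1 - M_0)/(6h_0) = -211/3288. So S'(1) = 722/411.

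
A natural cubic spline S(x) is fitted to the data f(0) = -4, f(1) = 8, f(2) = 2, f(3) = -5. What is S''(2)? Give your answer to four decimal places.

5.6000

Put σ_i = S'' at the i-th knot. Here h = (1, 1, 1) and Δ = (12, -6, -7), so the interior equations h_(i-1)·σ_(i-1) + 2(h_(i-1)+h_i)·σ_i + h_i·σ_(i+1) = 6(Δ_i − Δ_(i-1)) read
  1·σ_0 + 4·σ_1 + 1·σ_2 = 6(Δ_1 - Δ_0) = -108
  1·σ_1 + 4·σ_2 + 1·σ_3 = 6(Δ_2 - Δ_1) = -6
Natural end conditions: σ_0 = σ_3 = 0.
Solving: σ_0 = 0, σ_1 = -142/5, σ_2 = 28/5, σ_3 = 0.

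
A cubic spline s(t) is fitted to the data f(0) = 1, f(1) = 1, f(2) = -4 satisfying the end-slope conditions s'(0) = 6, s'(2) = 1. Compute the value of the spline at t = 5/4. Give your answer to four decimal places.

-0.6016

Write m_i for s''(x_i). With h_i = 1, 1 and divided differences Δ_i = 0, -5, the continuity of s' gives the tridiagonal system
  1·m_0 + 4·m_1 + 1·m_2 = 6(Δ_1 - Δ_0) = -30
Clamped end conditions give two more equations: 2h_0·m_0 + h_0·m_1 = 6(Δ_0 - s'(0)) = -36 and h_1·m_1 + 2h_1·m_2 = 6(s'(2) - Δ_1) = 36.
Forward elimination and back-substitution give m_0 = -13, m_1 = -10, m_2 = 23.
On [1, 2], s(t) = 1 - 11/2·(t - 1) - 5·(t - 1)² + 11/2·(t - 1)³.
With (t - 1) = 1/4: s(5/4) = -77/128.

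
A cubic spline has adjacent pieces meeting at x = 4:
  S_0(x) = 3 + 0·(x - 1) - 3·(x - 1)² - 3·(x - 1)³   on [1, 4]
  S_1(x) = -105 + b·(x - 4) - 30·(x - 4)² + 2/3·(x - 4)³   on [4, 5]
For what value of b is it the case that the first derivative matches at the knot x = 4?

-99

S_0'(x) = 0 - 6·(x - 1) - 9·(x - 1)², so S_0'(4) = -99. On the right, S_1'(4) = b, so b = -99.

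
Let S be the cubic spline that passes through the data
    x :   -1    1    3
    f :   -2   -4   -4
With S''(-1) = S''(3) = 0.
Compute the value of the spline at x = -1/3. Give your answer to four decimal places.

-2.8148

Write M_i for S''(x_i). With h_i = 2, 2 and divided differences Δ_i = -1, 0, the continuity of S' gives the tridiagonal system
  2·M_0 + 8·M_1 + 2·M_2 = 6(Δ_1 - Δ_0) = 6
Natural end conditions: M_0 = M_2 = 0.
Hence M_0 = 0, M_1 = 3/4, M_2 = 0.
On [-1, 1], S(x) = -2 - 5/4·(x + 1) + 0·(x + 1)² + 1/16·(x + 1)³.
With (x + 1) = 2/3: S(-1/3) = -76/27.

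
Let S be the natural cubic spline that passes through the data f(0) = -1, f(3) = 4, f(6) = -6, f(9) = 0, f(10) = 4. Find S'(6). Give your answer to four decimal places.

-1.5586

Let M_i = S''(x_i). Step sizes h_i = 3, 3, 3, 1; slopes of the chords Δ_i = (y_(i+1) - y_i)/h_i = 5/3, -10/3, 2, 4.
  3·M_0 + 12·M_1 + 3·M_2 = 6(Δ_1 - Δ_0) = -30
  3·M_1 + 12·M_2 + 3·M_3 = 6(Δ_2 - Δ_1) = 32
  3·M_2 + 8·M_3 + 1·M_4 = 6(Δ_3 - Δ_2) = 12
Natural end conditions: M_0 = M_4 = 0.
Hence M_0 = 0, M_1 = -545/162, M_2 = 280/81, M_3 = 11/54, M_4 = 0.
On [6, 9], S'(t) = b_2 + 2c_2·(t - 6) + 3d_2·(t - 6)² with b_2 = Δ_2 - h_2(2M_2 + M_3)/6 = -505/324, c_2 = M_2/2 = 140/81, d_2 = (M_3 - M_2)/(6h_2) = -527/2916. So S'(6) = -505/324.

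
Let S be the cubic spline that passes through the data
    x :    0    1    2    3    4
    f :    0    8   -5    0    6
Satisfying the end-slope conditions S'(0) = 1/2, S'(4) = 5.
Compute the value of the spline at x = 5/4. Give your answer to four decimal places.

With M_i denoting the second derivative at x_i, h_i = 1, 1, 1, 1, and Δ_i = (y_(i+1) − y_i)/h_i = 8, -13, 5, 6:
  1·M_0 + 4·M_1 + 1·M_2 = 6(Δ_1 - Δ_0) = -126
  1·M_1 + 4·M_2 + 1·M_3 = 6(Δ_2 - Δ_1) = 108
  1·M_2 + 4·M_3 + 1·M_4 = 6(Δ_3 - Δ_2) = 6
Clamped end conditions give two more equations: 2h_0·M_0 + h_0·M_1 = 6(Δ_0 - S'(0)) = 45 and h_3·M_3 + 2h_3·M_4 = 6(S'(4) - Δ_3) = -6.
Solving: M_0 = 399/8, M_1 = -219/4, M_2 = 345/8, M_3 = -39/4, M_4 = 15/8.
On [1, 2], S(x) = 8 - 31/16·(x - 1) - 219/8·(x - 1)² + 261/16·(x - 1)³.
With (x - 1) = 1/4: S(5/4) = 6205/1024.

6.0596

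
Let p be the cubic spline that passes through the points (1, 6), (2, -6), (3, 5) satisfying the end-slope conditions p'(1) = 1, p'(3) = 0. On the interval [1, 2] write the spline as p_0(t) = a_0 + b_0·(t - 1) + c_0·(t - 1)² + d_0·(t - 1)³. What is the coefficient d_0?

24

Put m_i = p'' at the i-th knot. Here h = (1, 1) and Δ = (-12, 11), so the interior equations h_(i-1)·m_(i-1) + 2(h_(i-1)+h_i)·m_i + h_i·m_(i+1) = 6(Δ_i − Δ_(i-1)) read
  1·m_0 + 4·m_1 + 1·m_2 = 6(Δ_1 - Δ_0) = 138
Clamped end conditions give two more equations: 2h_0·m_0 + h_0·m_1 = 6(Δ_0 - p'(1)) = -78 and h_1·m_1 + 2h_1·m_2 = 6(p'(3) - Δ_1) = -66.
Hence m_0 = -74, m_1 = 70, m_2 = -68.
On [1, 2], with p_0(t) = a_0 + b_0·(t - 1) + c_0·(t - 1)² + d_0·(t - 1)³: c_0 = m_0/2 = -37, d_0 = (m_1 - m_0)/(6h_0) = 24, b_0 = Δ_0 - h_0(2m_0 + m_1)/6 = 1.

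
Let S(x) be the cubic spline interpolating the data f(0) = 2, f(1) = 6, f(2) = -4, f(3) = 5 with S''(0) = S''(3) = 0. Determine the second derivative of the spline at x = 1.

Let m_i = S''(x_i). Step sizes h_i = 1, 1, 1; slopes of the chords Δ_i = (y_(i+1) - y_i)/h_i = 4, -10, 9.
  1·m_0 + 4·m_1 + 1·m_2 = 6(Δ_1 - Δ_0) = -84
  1·m_1 + 4·m_2 + 1·m_3 = 6(Δ_2 - Δ_1) = 114
Natural end conditions: m_0 = m_3 = 0.
Hence m_0 = 0, m_1 = -30, m_2 = 36, m_3 = 0.

-30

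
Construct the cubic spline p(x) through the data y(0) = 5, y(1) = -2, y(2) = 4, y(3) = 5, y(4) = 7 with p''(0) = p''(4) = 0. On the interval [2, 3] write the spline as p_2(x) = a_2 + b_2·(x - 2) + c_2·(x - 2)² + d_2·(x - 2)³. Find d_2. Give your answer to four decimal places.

3.2857

With M_i denoting the second derivative at x_i, h_i = 1, 1, 1, 1, and Δ_i = (y_(i+1) − y_i)/h_i = -7, 6, 1, 2:
  1·M_0 + 4·M_1 + 1·M_2 = 6(Δ_1 - Δ_0) = 78
  1·M_1 + 4·M_2 + 1·M_3 = 6(Δ_2 - Δ_1) = -30
  1·M_2 + 4·M_3 + 1·M_4 = 6(Δ_3 - Δ_2) = 6
Natural end conditions: M_0 = M_4 = 0.
Forward elimination and back-substitution give M_0 = 0, M_1 = 162/7, M_2 = -102/7, M_3 = 36/7, M_4 = 0.
On [2, 3], with p_2(x) = a_2 + b_2·(x - 2) + c_2·(x - 2)² + d_2·(x - 2)³: c_2 = M_2/2 = -51/7, d_2 = (M_3 - M_2)/(6h_2) = 23/7, b_2 = Δ_2 - h_2(2M_2 + M_3)/6 = 5.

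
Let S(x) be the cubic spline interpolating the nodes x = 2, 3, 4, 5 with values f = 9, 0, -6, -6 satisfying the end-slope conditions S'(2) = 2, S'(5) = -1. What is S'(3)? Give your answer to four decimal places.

With M_i denoting the second derivative at x_i, h_i = 1, 1, 1, and Δ_i = (y_(i+1) − y_i)/h_i = -9, -6, 0:
  1·M_0 + 4·M_1 + 1·M_2 = 6(Δ_1 - Δ_0) = 18
  1·M_1 + 4·M_2 + 1·M_3 = 6(Δ_2 - Δ_1) = 36
Clamped end conditions give two more equations: 2h_0·M_0 + h_0·M_1 = 6(Δ_0 - S'(2)) = -66 and h_2·M_2 + 2h_2·M_3 = 6(S'(5) - Δ_2) = -6.
Forward elimination and back-substitution give M_0 = -196/5, M_1 = 62/5, M_2 = 38/5, M_3 = -34/5.
On [3, 4], S'(x) = b_1 + 2c_1·(x - 3) + 3d_1·(x - 3)² with b_1 = Δ_1 - h_1(2M_1 + M_2)/6 = -57/5, c_1 = M_1/2 = 31/5, d_1 = (M_2 - M_1)/(6h_1) = -4/5. So S'(3) = -57/5.

-11.4000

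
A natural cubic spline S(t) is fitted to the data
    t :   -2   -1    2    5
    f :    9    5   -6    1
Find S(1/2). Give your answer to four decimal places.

-1.7802

Let M_i = S''(x_i). Step sizes h_i = 1, 3, 3; slopes of the chords Δ_i = (y_(i+1) - y_i)/h_i = -4, -11/3, 7/3.
  1·M_0 + 8·M_1 + 3·M_2 = 6(Δ_1 - Δ_0) = 2
  3·M_1 + 12·M_2 + 3·M_3 = 6(Δ_2 - Δ_1) = 36
Natural end conditions: M_0 = M_3 = 0.
Solving the tridiagonal system: M_0 = 0, M_1 = -28/29, M_2 = 94/29, M_3 = 0.
On [-1, 2], S(t) = 5 - 376/87·(t + 1) - 14/29·(t + 1)² + 61/261·(t + 1)³.
With (t + 1) = 3/2: S(1/2) = -413/232.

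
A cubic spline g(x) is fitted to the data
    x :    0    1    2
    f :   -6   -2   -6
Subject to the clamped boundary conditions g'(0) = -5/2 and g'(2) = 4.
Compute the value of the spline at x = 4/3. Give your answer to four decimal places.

Write σ_i for g''(x_i). With h_i = 1, 1 and divided differences Δ_i = 4, -4, the continuity of g' gives the tridiagonal system
  1·σ_0 + 4·σ_1 + 1·σ_2 = 6(Δ_1 - Δ_0) = -48
Clamped end conditions give two more equations: 2h_0·σ_0 + h_0·σ_1 = 6(Δ_0 - g'(0)) = 39 and h_1·σ_1 + 2h_1·σ_2 = 6(g'(2) - Δ_1) = 48.
Forward elimination and back-substitution give σ_0 = 139/4, σ_1 = -61/2, σ_2 = 157/4.
On [1, 2], g(x) = -2 - 3/8·(x - 1) - 61/4·(x - 1)² + 93/8·(x - 1)³.
With (x - 1) = 1/3: g(4/3) = -61/18.

-3.3889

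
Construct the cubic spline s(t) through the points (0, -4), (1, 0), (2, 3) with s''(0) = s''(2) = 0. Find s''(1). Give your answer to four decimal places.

-1.5000

With M_i denoting the second derivative at x_i, h_i = 1, 1, and Δ_i = (y_(i+1) − y_i)/h_i = 4, 3:
  1·M_0 + 4·M_1 + 1·M_2 = 6(Δ_1 - Δ_0) = -6
Natural end conditions: M_0 = M_2 = 0.
Forward elimination and back-substitution give M_0 = 0, M_1 = -3/2, M_2 = 0.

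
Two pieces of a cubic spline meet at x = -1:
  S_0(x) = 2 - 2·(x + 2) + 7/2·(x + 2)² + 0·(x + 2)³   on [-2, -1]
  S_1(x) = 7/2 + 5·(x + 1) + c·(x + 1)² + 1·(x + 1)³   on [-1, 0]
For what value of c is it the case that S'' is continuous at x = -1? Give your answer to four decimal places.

3.5000

S_0''(x) = 7 + 0·(x + 2), so S_0''(-1) = 7. On the right, S_1''(-1) = 2c, so c = 7/2.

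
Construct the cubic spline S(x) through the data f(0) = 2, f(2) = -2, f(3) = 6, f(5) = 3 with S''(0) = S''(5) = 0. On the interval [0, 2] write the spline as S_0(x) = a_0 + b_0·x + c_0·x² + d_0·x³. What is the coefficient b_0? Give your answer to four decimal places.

-5.9714

With σ_i denoting the second derivative at x_i, h_i = 2, 1, 2, and Δ_i = (y_(i+1) − y_i)/h_i = -2, 8, -3/2:
  2·σ_0 + 6·σ_1 + 1·σ_2 = 6(Δ_1 - Δ_0) = 60
  1·σ_1 + 6·σ_2 + 2·σ_3 = 6(Δ_2 - Δ_1) = -57
Natural end conditions: σ_0 = σ_3 = 0.
Forward elimination and back-substitution give σ_0 = 0, σ_1 = 417/35, σ_2 = -402/35, σ_3 = 0.
On [0, 2], with S_0(x) = a_0 + b_0·x + c_0·x² + d_0·x³: c_0 = σ_0/2 = 0, d_0 = (σ_1 - σ_0)/(6h_0) = 139/140, b_0 = Δ_0 - h_0(2σ_0 + σ_1)/6 = -209/35.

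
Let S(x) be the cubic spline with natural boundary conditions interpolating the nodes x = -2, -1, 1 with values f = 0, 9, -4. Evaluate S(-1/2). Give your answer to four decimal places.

9.1406

Put M_i = S'' at the i-th knot. Here h = (1, 2) and Δ = (9, -13/2), so the interior equations h_(i-1)·M_(i-1) + 2(h_(i-1)+h_i)·M_i + h_i·M_(i+1) = 6(Δ_i − Δ_(i-1)) read
  1·M_0 + 6·M_1 + 2·M_2 = 6(Δ_1 - Δ_0) = -93
Natural end conditions: M_0 = M_2 = 0.
Solving the tridiagonal system: M_0 = 0, M_1 = -31/2, M_2 = 0.
On [-1, 1], S(x) = 9 + 23/6·(x + 1) - 31/4·(x + 1)² + 31/24·(x + 1)³.
With (x + 1) = 1/2: S(-1/2) = 585/64.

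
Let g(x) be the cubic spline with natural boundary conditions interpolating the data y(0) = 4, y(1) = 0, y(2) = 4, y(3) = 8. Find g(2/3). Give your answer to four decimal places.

0.5432

Put σ_i = g'' at the i-th knot. Here h = (1, 1, 1) and Δ = (-4, 4, 4), so the interior equations h_(i-1)·σ_(i-1) + 2(h_(i-1)+h_i)·σ_i + h_i·σ_(i+1) = 6(Δ_i − Δ_(i-1)) read
  1·σ_0 + 4·σ_1 + 1·σ_2 = 6(Δ_1 - Δ_0) = 48
  1·σ_1 + 4·σ_2 + 1·σ_3 = 6(Δ_2 - Δ_1) = 0
Natural end conditions: σ_0 = σ_3 = 0.
Forward elimination and back-substitution give σ_0 = 0, σ_1 = 64/5, σ_2 = -16/5, σ_3 = 0.
On [0, 1], g(x) = 4 - 92/15·x + 0·x² + 32/15·x³.
With x = 2/3: g(2/3) = 44/81.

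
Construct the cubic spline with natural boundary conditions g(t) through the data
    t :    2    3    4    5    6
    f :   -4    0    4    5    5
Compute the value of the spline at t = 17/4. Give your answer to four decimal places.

Let M_i = g''(x_i). Step sizes h_i = 1, 1, 1, 1; slopes of the chords Δ_i = (y_(i+1) - y_i)/h_i = 4, 4, 1, 0.
  1·M_0 + 4·M_1 + 1·M_2 = 6(Δ_1 - Δ_0) = 0
  1·M_1 + 4·M_2 + 1·M_3 = 6(Δ_2 - Δ_1) = -18
  1·M_2 + 4·M_3 + 1·M_4 = 6(Δ_3 - Δ_2) = -6
Natural end conditions: M_0 = M_4 = 0.
Solving the tridiagonal system: M_0 = 0, M_1 = 33/28, M_2 = -33/7, M_3 = -9/28, M_4 = 0.
On [4, 5], g(t) = 4 + 21/8·(t - 4) - 33/14·(t - 4)² + 41/56·(t - 4)³.
With (t - 4) = 1/4: g(17/4) = 16201/3584.

4.5204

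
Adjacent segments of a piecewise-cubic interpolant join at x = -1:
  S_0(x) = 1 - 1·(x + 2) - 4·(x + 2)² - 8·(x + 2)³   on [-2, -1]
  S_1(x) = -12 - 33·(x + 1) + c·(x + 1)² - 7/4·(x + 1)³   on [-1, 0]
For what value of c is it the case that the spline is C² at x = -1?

S_0''(x) = -8 - 48·(x + 2), so S_0''(-1) = -56. On the right, S_1''(-1) = 2c, so c = -28.

-28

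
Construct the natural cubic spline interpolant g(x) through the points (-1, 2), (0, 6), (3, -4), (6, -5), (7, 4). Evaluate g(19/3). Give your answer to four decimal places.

Write M_i for g''(x_i). With h_i = 1, 3, 3, 1 and divided differences Δ_i = 4, -10/3, -1/3, 9, the continuity of g' gives the tridiagonal system
  1·M_0 + 8·M_1 + 3·M_2 = 6(Δ_1 - Δ_0) = -44
  3·M_1 + 12·M_2 + 3·M_3 = 6(Δ_2 - Δ_1) = 18
  3·M_2 + 8·M_3 + 1·M_4 = 6(Δ_3 - Δ_2) = 56
Natural end conditions: M_0 = M_4 = 0.
Solving: M_0 = 0, M_1 = -313/52, M_2 = 18/13, M_3 = 337/52, M_4 = 0.
On [6, 7], g(x) = -5 + 1067/156·(x - 6) + 337/104·(x - 6)² - 337/312·(x - 6)³.
With (x - 6) = 1/3: g(19/3) = -10109/4212.

-2.4000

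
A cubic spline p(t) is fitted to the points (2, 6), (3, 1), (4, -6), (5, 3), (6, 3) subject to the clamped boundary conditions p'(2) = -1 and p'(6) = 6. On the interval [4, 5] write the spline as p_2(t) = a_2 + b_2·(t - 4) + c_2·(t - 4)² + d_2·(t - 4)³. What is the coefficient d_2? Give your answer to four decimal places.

-10.7143

Put m_i = p'' at the i-th knot. Here h = (1, 1, 1, 1) and Δ = (-5, -7, 9, 0), so the interior equations h_(i-1)·m_(i-1) + 2(h_(i-1)+h_i)·m_i + h_i·m_(i+1) = 6(Δ_i − Δ_(i-1)) read
  1·m_0 + 4·m_1 + 1·m_2 = 6(Δ_1 - Δ_0) = -12
  1·m_1 + 4·m_2 + 1·m_3 = 6(Δ_2 - Δ_1) = 96
  1·m_2 + 4·m_3 + 1·m_4 = 6(Δ_3 - Δ_2) = -54
Clamped end conditions give two more equations: 2h_0·m_0 + h_0·m_1 = 6(Δ_0 - p'(2)) = -24 and h_3·m_3 + 2h_3·m_4 = 6(p'(6) - Δ_3) = 36.
Solving: m_0 = -50/7, m_1 = -68/7, m_2 = 34, m_3 = -212/7, m_4 = 232/7.
On [4, 5], with p_2(t) = a_2 + b_2·(t - 4) + c_2·(t - 4)² + d_2·(t - 4)³: c_2 = m_2/2 = 17, d_2 = (m_3 - m_2)/(6h_2) = -75/7, b_2 = Δ_2 - h_2(2m_2 + m_3)/6 = 19/7.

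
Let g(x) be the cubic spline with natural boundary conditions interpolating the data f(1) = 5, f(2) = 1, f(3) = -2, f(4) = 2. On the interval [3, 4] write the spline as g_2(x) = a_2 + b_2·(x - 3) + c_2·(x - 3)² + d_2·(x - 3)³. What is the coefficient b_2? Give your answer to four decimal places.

0.4000

Let M_i = g''(x_i). Step sizes h_i = 1, 1, 1; slopes of the chords Δ_i = (y_(i+1) - y_i)/h_i = -4, -3, 4.
  1·M_0 + 4·M_1 + 1·M_2 = 6(Δ_1 - Δ_0) = 6
  1·M_1 + 4·M_2 + 1·M_3 = 6(Δ_2 - Δ_1) = 42
Natural end conditions: M_0 = M_3 = 0.
Solving: M_0 = 0, M_1 = -6/5, M_2 = 54/5, M_3 = 0.
On [3, 4], with g_2(x) = a_2 + b_2·(x - 3) + c_2·(x - 3)² + d_2·(x - 3)³: c_2 = M_2/2 = 27/5, d_2 = (M_3 - M_2)/(6h_2) = -9/5, b_2 = Δ_2 - h_2(2M_2 + M_3)/6 = 2/5.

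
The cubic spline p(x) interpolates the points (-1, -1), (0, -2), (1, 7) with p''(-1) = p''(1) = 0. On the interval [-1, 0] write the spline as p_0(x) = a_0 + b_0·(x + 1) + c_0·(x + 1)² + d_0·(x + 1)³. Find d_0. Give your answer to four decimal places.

With σ_i denoting the second derivative at x_i, h_i = 1, 1, and Δ_i = (y_(i+1) − y_i)/h_i = -1, 9:
  1·σ_0 + 4·σ_1 + 1·σ_2 = 6(Δ_1 - Δ_0) = 60
Natural end conditions: σ_0 = σ_2 = 0.
Forward elimination and back-substitution give σ_0 = 0, σ_1 = 15, σ_2 = 0.
On [-1, 0], with p_0(x) = a_0 + b_0·(x + 1) + c_0·(x + 1)² + d_0·(x + 1)³: c_0 = σ_0/2 = 0, d_0 = (σ_1 - σ_0)/(6h_0) = 5/2, b_0 = Δ_0 - h_0(2σ_0 + σ_1)/6 = -7/2.

2.5000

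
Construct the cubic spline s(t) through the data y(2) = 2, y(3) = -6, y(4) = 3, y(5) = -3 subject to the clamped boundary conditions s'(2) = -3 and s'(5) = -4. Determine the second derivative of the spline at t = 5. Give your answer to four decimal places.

Put m_i = s'' at the i-th knot. Here h = (1, 1, 1) and Δ = (-8, 9, -6), so the interior equations h_(i-1)·m_(i-1) + 2(h_(i-1)+h_i)·m_i + h_i·m_(i+1) = 6(Δ_i − Δ_(i-1)) read
  1·m_0 + 4·m_1 + 1·m_2 = 6(Δ_1 - Δ_0) = 102
  1·m_1 + 4·m_2 + 1·m_3 = 6(Δ_2 - Δ_1) = -90
Clamped end conditions give two more equations: 2h_0·m_0 + h_0·m_1 = 6(Δ_0 - s'(2)) = -30 and h_2·m_2 + 2h_2·m_3 = 6(s'(5) - Δ_2) = 12.
Hence m_0 = -562/15, m_1 = 674/15, m_2 = -604/15, m_3 = 392/15.

26.1333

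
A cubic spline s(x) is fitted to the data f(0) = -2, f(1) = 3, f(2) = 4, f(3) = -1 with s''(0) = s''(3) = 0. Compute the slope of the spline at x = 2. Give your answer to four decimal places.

Write M_i for s''(x_i). With h_i = 1, 1, 1 and divided differences Δ_i = 5, 1, -5, the continuity of s' gives the tridiagonal system
  1·M_0 + 4·M_1 + 1·M_2 = 6(Δ_1 - Δ_0) = -24
  1·M_1 + 4·M_2 + 1·M_3 = 6(Δ_2 - Δ_1) = -36
Natural end conditions: M_0 = M_3 = 0.
Forward elimination and back-substitution give M_0 = 0, M_1 = -4, M_2 = -8, M_3 = 0.
On [2, 3], s'(x) = b_2 + 2c_2·(x - 2) + 3d_2·(x - 2)² with b_2 = Δ_2 - h_2(2M_2 + M_3)/6 = -7/3, c_2 = M_2/2 = -4, d_2 = (M_3 - M_2)/(6h_2) = 4/3. So s'(2) = -7/3.

-2.3333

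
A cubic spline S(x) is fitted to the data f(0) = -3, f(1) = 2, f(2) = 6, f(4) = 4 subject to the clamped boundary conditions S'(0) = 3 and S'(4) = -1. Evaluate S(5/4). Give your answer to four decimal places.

3.3196

With m_i denoting the second derivative at x_i, h_i = 1, 1, 2, and Δ_i = (y_(i+1) − y_i)/h_i = 5, 4, -1:
  1·m_0 + 4·m_1 + 1·m_2 = 6(Δ_1 - Δ_0) = -6
  1·m_1 + 6·m_2 + 2·m_3 = 6(Δ_2 - Δ_1) = -30
Clamped end conditions give two more equations: 2h_0·m_0 + h_0·m_1 = 6(Δ_0 - S'(0)) = 12 and h_2·m_2 + 2h_2·m_3 = 6(S'(4) - Δ_2) = 0.
Forward elimination and back-substitution give m_0 = 76/11, m_1 = -20/11, m_2 = -62/11, m_3 = 31/11.
On [1, 2], S(x) = 2 + 61/11·(x - 1) - 10/11·(x - 1)² - 7/11·(x - 1)³.
With (x - 1) = 1/4: S(5/4) = 2337/704.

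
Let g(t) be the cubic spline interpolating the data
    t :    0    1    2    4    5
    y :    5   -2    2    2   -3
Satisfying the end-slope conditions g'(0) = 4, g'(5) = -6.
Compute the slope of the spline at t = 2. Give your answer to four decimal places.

6.2813

With M_i denoting the second derivative at x_i, h_i = 1, 1, 2, 1, and Δ_i = (y_(i+1) − y_i)/h_i = -7, 4, 0, -5:
  1·M_0 + 4·M_1 + 1·M_2 = 6(Δ_1 - Δ_0) = 66
  1·M_1 + 6·M_2 + 2·M_3 = 6(Δ_2 - Δ_1) = -24
  2·M_2 + 6·M_3 + 1·M_4 = 6(Δ_3 - Δ_2) = -30
Clamped end conditions give two more equations: 2h_0·M_0 + h_0·M_1 = 6(Δ_0 - g'(0)) = -66 and h_3·M_3 + 2h_3·M_4 = 6(g'(5) - Δ_3) = -6.
Hence M_0 = -3095/64, M_1 = 983/32, M_2 = -545/64, M_3 = -29/16, M_4 = -67/32.
On [2, 4], g'(t) = b_2 + 2c_2·(t - 2) + 3d_2·(t - 2)² with b_2 = Δ_2 - h_2(2M_2 + M_3)/6 = 201/32, c_2 = M_2/2 = -545/128, d_2 = (M_3 - M_2)/(6h_2) = 143/256. So g'(2) = 201/32.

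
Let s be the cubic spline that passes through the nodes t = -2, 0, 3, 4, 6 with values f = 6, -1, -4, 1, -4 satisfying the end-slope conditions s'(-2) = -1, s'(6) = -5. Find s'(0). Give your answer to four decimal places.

Let σ_i = s''(x_i). Step sizes h_i = 2, 3, 1, 2; slopes of the chords Δ_i = (y_(i+1) - y_i)/h_i = -7/2, -1, 5, -5/2.
  2·σ_0 + 10·σ_1 + 3·σ_2 = 6(Δ_1 - Δ_0) = 15
  3·σ_1 + 8·σ_2 + 1·σ_3 = 6(Δ_2 - Δ_1) = 36
  1·σ_2 + 6·σ_3 + 2·σ_4 = 6(Δ_3 - Δ_2) = -45
Clamped end conditions give two more equations: 2h_0·σ_0 + h_0·σ_1 = 6(Δ_0 - s'(-2)) = -15 and h_3·σ_3 + 2h_3·σ_4 = 6(s'(6) - Δ_3) = -15.
Solving the tridiagonal system: σ_0 = -70/17, σ_1 = 25/34, σ_2 = 90/17, σ_3 = -291/34, σ_4 = 9/17.
On [0, 3], s'(t) = b_1 + 2c_1·t + 3d_1·t² with b_1 = Δ_1 - h_1(2σ_1 + σ_2)/6 = -149/34, c_1 = σ_1/2 = 25/68, d_1 = (σ_2 - σ_1)/(6h_1) = 155/612. So s'(0) = -149/34.

-4.3824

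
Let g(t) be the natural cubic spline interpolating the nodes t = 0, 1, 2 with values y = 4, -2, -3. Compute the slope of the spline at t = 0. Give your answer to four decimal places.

-7.2500

Let M_i = g''(x_i). Step sizes h_i = 1, 1; slopes of the chords Δ_i = (y_(i+1) - y_i)/h_i = -6, -1.
  1·M_0 + 4·M_1 + 1·M_2 = 6(Δ_1 - Δ_0) = 30
Natural end conditions: M_0 = M_2 = 0.
Solving: M_0 = 0, M_1 = 15/2, M_2 = 0.
On [0, 1], g'(t) = b_0 + 2c_0·t + 3d_0·t² with b_0 = Δ_0 - h_0(2M_0 + M_1)/6 = -29/4, c_0 = M_0/2 = 0, d_0 = (M_1 - M_0)/(6h_0) = 5/4. So g'(0) = -29/4.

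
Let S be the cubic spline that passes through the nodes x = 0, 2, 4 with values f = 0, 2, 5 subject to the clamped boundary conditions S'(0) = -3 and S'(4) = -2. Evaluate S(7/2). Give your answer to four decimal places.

With σ_i denoting the second derivative at x_i, h_i = 2, 2, and Δ_i = (y_(i+1) − y_i)/h_i = 1, 3/2:
  2·σ_0 + 8·σ_1 + 2·σ_2 = 6(Δ_1 - Δ_0) = 3
Clamped end conditions give two more equations: 2h_0·σ_0 + h_0·σ_1 = 6(Δ_0 - S'(0)) = 24 and h_1·σ_1 + 2h_1·σ_2 = 6(S'(4) - Δ_1) = -21.
Hence σ_0 = 47/8, σ_1 = 1/4, σ_2 = -43/8.
On [2, 4], S(x) = 2 + 25/8·(x - 2) + 1/8·(x - 2)² - 15/32·(x - 2)³.
With (x - 2) = 3/2: S(7/2) = 1379/256.

5.3867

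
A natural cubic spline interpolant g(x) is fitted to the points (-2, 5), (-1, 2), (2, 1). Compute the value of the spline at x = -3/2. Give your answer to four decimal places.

Let M_i = g''(x_i). Step sizes h_i = 1, 3; slopes of the chords Δ_i = (y_(i+1) - y_i)/h_i = -3, -1/3.
  1·M_0 + 8·M_1 + 3·M_2 = 6(Δ_1 - Δ_0) = 16
Natural end conditions: M_0 = M_2 = 0.
Forward elimination and back-substitution give M_0 = 0, M_1 = 2, M_2 = 0.
On [-2, -1], g(x) = 5 - 10/3·(x + 2) + 0·(x + 2)² + 1/3·(x + 2)³.
With (x + 2) = 1/2: g(-3/2) = 27/8.

3.3750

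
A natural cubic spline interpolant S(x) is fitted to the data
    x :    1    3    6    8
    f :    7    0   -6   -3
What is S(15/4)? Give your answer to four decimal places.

-2.3530

With M_i denoting the second derivative at x_i, h_i = 2, 3, 2, and Δ_i = (y_(i+1) − y_i)/h_i = -7/2, -2, 3/2:
  2·M_0 + 10·M_1 + 3·M_2 = 6(Δ_1 - Δ_0) = 9
  3·M_1 + 10·M_2 + 2·M_3 = 6(Δ_2 - Δ_1) = 21
Natural end conditions: M_0 = M_3 = 0.
Forward elimination and back-substitution give M_0 = 0, M_1 = 27/91, M_2 = 183/91, M_3 = 0.
On [3, 6], S(x) = 0 - 601/182·(x - 3) + 27/182·(x - 3)² + 2/21·(x - 3)³.
With (x - 3) = 3/4: S(15/4) = -1713/728.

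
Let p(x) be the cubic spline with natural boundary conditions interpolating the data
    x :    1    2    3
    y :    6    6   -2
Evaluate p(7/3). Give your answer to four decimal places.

With M_i denoting the second derivative at x_i, h_i = 1, 1, and Δ_i = (y_(i+1) − y_i)/h_i = 0, -8:
  1·M_0 + 4·M_1 + 1·M_2 = 6(Δ_1 - Δ_0) = -48
Natural end conditions: M_0 = M_2 = 0.
Hence M_0 = 0, M_1 = -12, M_2 = 0.
On [2, 3], p(x) = 6 - 4·(x - 2) - 6·(x - 2)² + 2·(x - 2)³.
With (x - 2) = 1/3: p(7/3) = 110/27.

4.0741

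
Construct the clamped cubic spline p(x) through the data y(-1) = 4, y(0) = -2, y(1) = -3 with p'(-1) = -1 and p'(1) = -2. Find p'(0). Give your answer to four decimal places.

Write M_i for p''(x_i). With h_i = 1, 1 and divided differences Δ_i = -6, -1, the continuity of p' gives the tridiagonal system
  1·M_0 + 4·M_1 + 1·M_2 = 6(Δ_1 - Δ_0) = 30
Clamped end conditions give two more equations: 2h_0·M_0 + h_0·M_1 = 6(Δ_0 - p'(-1)) = -30 and h_1·M_1 + 2h_1·M_2 = 6(p'(1) - Δ_1) = -6.
Forward elimination and back-substitution give M_0 = -23, M_1 = 16, M_2 = -11.
On [0, 1], p'(x) = b_1 + 2c_1·x + 3d_1·x² with b_1 = Δ_1 - h_1(2M_1 + M_2)/6 = -9/2, c_1 = M_1/2 = 8, d_1 = (M_2 - M_1)/(6h_1) = -9/2. So p'(0) = -9/2.

-4.5000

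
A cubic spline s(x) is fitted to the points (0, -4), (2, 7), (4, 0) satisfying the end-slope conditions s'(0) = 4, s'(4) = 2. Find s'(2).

0

With σ_i denoting the second derivative at x_i, h_i = 2, 2, and Δ_i = (y_(i+1) − y_i)/h_i = 11/2, -7/2:
  2·σ_0 + 8·σ_1 + 2·σ_2 = 6(Δ_1 - Δ_0) = -54
Clamped end conditions give two more equations: 2h_0·σ_0 + h_0·σ_1 = 6(Δ_0 - s'(0)) = 9 and h_1·σ_1 + 2h_1·σ_2 = 6(s'(4) - Δ_1) = 33.
Forward elimination and back-substitution give σ_0 = 17/2, σ_1 = -25/2, σ_2 = 29/2.
On [2, 4], s'(x) = b_1 + 2c_1·(x - 2) + 3d_1·(x - 2)² with b_1 = Δ_1 - h_1(2σ_1 + σ_2)/6 = 0, c_1 = σ_1/2 = -25/4, d_1 = (σ_2 - σ_1)/(6h_1) = 9/4. So s'(2) = 0.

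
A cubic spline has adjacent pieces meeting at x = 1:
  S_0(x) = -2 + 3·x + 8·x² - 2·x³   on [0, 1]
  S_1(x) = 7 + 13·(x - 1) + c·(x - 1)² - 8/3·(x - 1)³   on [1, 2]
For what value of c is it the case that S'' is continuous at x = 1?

2

S_0''(x) = 16 - 12·x, so S_0''(1) = 4. On the right, S_1''(1) = 2c, so c = 2.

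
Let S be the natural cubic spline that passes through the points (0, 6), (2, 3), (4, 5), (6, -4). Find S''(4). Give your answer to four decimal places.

-4.9000

Let σ_i = S''(x_i). Step sizes h_i = 2, 2, 2; slopes of the chords Δ_i = (y_(i+1) - y_i)/h_i = -3/2, 1, -9/2.
  2·σ_0 + 8·σ_1 + 2·σ_2 = 6(Δ_1 - Δ_0) = 15
  2·σ_1 + 8·σ_2 + 2·σ_3 = 6(Δ_2 - Δ_1) = -33
Natural end conditions: σ_0 = σ_3 = 0.
Solving the tridiagonal system: σ_0 = 0, σ_1 = 31/10, σ_2 = -49/10, σ_3 = 0.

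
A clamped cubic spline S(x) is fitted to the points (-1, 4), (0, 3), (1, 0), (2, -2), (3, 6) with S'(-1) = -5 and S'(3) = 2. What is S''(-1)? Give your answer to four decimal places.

Put M_i = S'' at the i-th knot. Here h = (1, 1, 1, 1) and Δ = (-1, -3, -2, 8), so the interior equations h_(i-1)·M_(i-1) + 2(h_(i-1)+h_i)·M_i + h_i·M_(i+1) = 6(Δ_i − Δ_(i-1)) read
  1·M_0 + 4·M_1 + 1·M_2 = 6(Δ_1 - Δ_0) = -12
  1·M_1 + 4·M_2 + 1·M_3 = 6(Δ_2 - Δ_1) = 6
  1·M_2 + 4·M_3 + 1·M_4 = 6(Δ_3 - Δ_2) = 60
Clamped end conditions give two more equations: 2h_0·M_0 + h_0·M_1 = 6(Δ_0 - S'(-1)) = 24 and h_3·M_3 + 2h_3·M_4 = 6(S'(3) - Δ_3) = -36.
Forward elimination and back-substitution give M_0 = 421/28, M_1 = -85/14, M_2 = -11/4, M_3 = 323/14, M_4 = -827/28.

15.0357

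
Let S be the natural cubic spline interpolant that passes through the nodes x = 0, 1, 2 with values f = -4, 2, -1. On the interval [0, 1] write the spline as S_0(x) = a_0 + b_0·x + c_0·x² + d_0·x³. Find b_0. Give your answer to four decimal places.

With M_i denoting the second derivative at x_i, h_i = 1, 1, and Δ_i = (y_(i+1) − y_i)/h_i = 6, -3:
  1·M_0 + 4·M_1 + 1·M_2 = 6(Δ_1 - Δ_0) = -54
Natural end conditions: M_0 = M_2 = 0.
Solving the tridiagonal system: M_0 = 0, M_1 = -27/2, M_2 = 0.
On [0, 1], with S_0(x) = a_0 + b_0·x + c_0·x² + d_0·x³: c_0 = M_0/2 = 0, d_0 = (M_1 - M_0)/(6h_0) = -9/4, b_0 = Δ_0 - h_0(2M_0 + M_1)/6 = 33/4.

8.2500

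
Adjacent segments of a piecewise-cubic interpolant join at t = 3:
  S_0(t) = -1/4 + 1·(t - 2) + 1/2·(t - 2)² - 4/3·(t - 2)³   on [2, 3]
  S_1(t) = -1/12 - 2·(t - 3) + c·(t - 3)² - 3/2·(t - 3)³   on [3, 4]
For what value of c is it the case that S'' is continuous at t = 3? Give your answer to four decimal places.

S_0''(t) = 1 - 8·(t - 2), so S_0''(3) = -7. On the right, S_1''(3) = 2c, so c = -7/2.

-3.5000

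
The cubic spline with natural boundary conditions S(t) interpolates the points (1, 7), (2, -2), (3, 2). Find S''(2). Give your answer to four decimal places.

Let σ_i = S''(x_i). Step sizes h_i = 1, 1; slopes of the chords Δ_i = (y_(i+1) - y_i)/h_i = -9, 4.
  1·σ_0 + 4·σ_1 + 1·σ_2 = 6(Δ_1 - Δ_0) = 78
Natural end conditions: σ_0 = σ_2 = 0.
Hence σ_0 = 0, σ_1 = 39/2, σ_2 = 0.

19.5000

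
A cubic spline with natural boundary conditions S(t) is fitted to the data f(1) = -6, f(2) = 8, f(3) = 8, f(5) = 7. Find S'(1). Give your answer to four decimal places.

Let m_i = S''(x_i). Step sizes h_i = 1, 1, 2; slopes of the chords Δ_i = (y_(i+1) - y_i)/h_i = 14, 0, -1/2.
  1·m_0 + 4·m_1 + 1·m_2 = 6(Δ_1 - Δ_0) = -84
  1·m_1 + 6·m_2 + 2·m_3 = 6(Δ_2 - Δ_1) = -3
Natural end conditions: m_0 = m_3 = 0.
Hence m_0 = 0, m_1 = -501/23, m_2 = 72/23, m_3 = 0.
On [1, 2], S'(t) = b_0 + 2c_0·(t - 1) + 3d_0·(t - 1)² with b_0 = Δ_0 - h_0(2m_0 + m_1)/6 = 811/46, c_0 = m_0/2 = 0, d_0 = (m_1 - m_0)/(6h_0) = -167/46. So S'(1) = 811/46.

17.6304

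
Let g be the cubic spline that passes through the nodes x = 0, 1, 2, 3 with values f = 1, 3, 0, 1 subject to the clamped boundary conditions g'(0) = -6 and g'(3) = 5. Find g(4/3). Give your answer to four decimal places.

2.6815

Write M_i for g''(x_i). With h_i = 1, 1, 1 and divided differences Δ_i = 2, -3, 1, the continuity of g' gives the tridiagonal system
  1·M_0 + 4·M_1 + 1·M_2 = 6(Δ_1 - Δ_0) = -30
  1·M_1 + 4·M_2 + 1·M_3 = 6(Δ_2 - Δ_1) = 24
Clamped end conditions give two more equations: 2h_0·M_0 + h_0·M_1 = 6(Δ_0 - g'(0)) = 48 and h_2·M_2 + 2h_2·M_3 = 6(g'(3) - Δ_2) = 24.
Hence M_0 = 494/15, M_1 = -268/15, M_2 = 128/15, M_3 = 116/15.
On [1, 2], g(x) = 3 + 23/15·(x - 1) - 134/15·(x - 1)² + 22/5·(x - 1)³.
With (x - 1) = 1/3: g(4/3) = 362/135.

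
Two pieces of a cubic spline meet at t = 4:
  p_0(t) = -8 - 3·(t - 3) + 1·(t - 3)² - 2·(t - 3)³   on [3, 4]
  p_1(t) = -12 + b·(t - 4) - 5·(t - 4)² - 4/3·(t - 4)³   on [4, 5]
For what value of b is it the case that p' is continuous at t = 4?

-7

p_0'(t) = -3 + 2·(t - 3) - 6·(t - 3)², so p_0'(4) = -7. On the right, p_1'(4) = b, so b = -7.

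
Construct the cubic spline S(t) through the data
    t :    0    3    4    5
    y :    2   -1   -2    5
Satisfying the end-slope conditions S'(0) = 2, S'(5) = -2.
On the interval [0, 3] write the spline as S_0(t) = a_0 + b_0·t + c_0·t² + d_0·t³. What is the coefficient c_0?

-1

Write M_i for S''(x_i). With h_i = 3, 1, 1 and divided differences Δ_i = -1, -1, 7, the continuity of S' gives the tridiagonal system
  3·M_0 + 8·M_1 + 1·M_2 = 6(Δ_1 - Δ_0) = 0
  1·M_1 + 4·M_2 + 1·M_3 = 6(Δ_2 - Δ_1) = 48
Clamped end conditions give two more equations: 2h_0·M_0 + h_0·M_1 = 6(Δ_0 - S'(0)) = -18 and h_2·M_2 + 2h_2·M_3 = 6(S'(5) - Δ_2) = -54.
Solving: M_0 = -2, M_1 = -2, M_2 = 22, M_3 = -38.
On [0, 3], with S_0(t) = a_0 + b_0·t + c_0·t² + d_0·t³: c_0 = M_0/2 = -1, d_0 = (M_1 - M_0)/(6h_0) = 0, b_0 = Δ_0 - h_0(2M_0 + M_1)/6 = 2.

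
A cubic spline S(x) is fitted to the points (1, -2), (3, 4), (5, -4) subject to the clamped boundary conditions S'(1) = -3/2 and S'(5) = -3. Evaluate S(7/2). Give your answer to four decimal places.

3.1367

Write σ_i for S''(x_i). With h_i = 2, 2 and divided differences Δ_i = 3, -4, the continuity of S' gives the tridiagonal system
  2·σ_0 + 8·σ_1 + 2·σ_2 = 6(Δ_1 - Δ_0) = -42
Clamped end conditions give two more equations: 2h_0·σ_0 + h_0·σ_1 = 6(Δ_0 - S'(1)) = 27 and h_1·σ_1 + 2h_1·σ_2 = 6(S'(5) - Δ_1) = 6.
Solving the tridiagonal system: σ_0 = 93/8, σ_1 = -39/4, σ_2 = 51/8.
On [3, 5], S(x) = 4 + 3/8·(x - 3) - 39/8·(x - 3)² + 43/32·(x - 3)³.
With (x - 3) = 1/2: S(7/2) = 803/256.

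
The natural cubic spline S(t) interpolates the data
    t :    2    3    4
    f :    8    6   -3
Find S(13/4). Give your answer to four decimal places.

Put M_i = S'' at the i-th knot. Here h = (1, 1) and Δ = (-2, -9), so the interior equations h_(i-1)·M_(i-1) + 2(h_(i-1)+h_i)·M_i + h_i·M_(i+1) = 6(Δ_i − Δ_(i-1)) read
  1·M_0 + 4·M_1 + 1·M_2 = 6(Δ_1 - Δ_0) = -42
Natural end conditions: M_0 = M_2 = 0.
Hence M_0 = 0, M_1 = -21/2, M_2 = 0.
On [3, 4], S(t) = 6 - 11/2·(t - 3) - 21/4·(t - 3)² + 7/4·(t - 3)³.
With (t - 3) = 1/4: S(13/4) = 1107/256.

4.3242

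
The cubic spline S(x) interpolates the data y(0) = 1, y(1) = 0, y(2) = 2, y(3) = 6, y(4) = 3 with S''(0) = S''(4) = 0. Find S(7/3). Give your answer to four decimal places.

3.5979

Let M_i = S''(x_i). Step sizes h_i = 1, 1, 1, 1; slopes of the chords Δ_i = (y_(i+1) - y_i)/h_i = -1, 2, 4, -3.
  1·M_0 + 4·M_1 + 1·M_2 = 6(Δ_1 - Δ_0) = 18
  1·M_1 + 4·M_2 + 1·M_3 = 6(Δ_2 - Δ_1) = 12
  1·M_2 + 4·M_3 + 1·M_4 = 6(Δ_3 - Δ_2) = -42
Natural end conditions: M_0 = M_4 = 0.
Forward elimination and back-substitution give M_0 = 0, M_1 = 45/14, M_2 = 36/7, M_3 = -165/14, M_4 = 0.
On [2, 3], S(x) = 2 + 17/4·(x - 2) + 18/7·(x - 2)² - 79/28·(x - 2)³.
With (x - 2) = 1/3: S(7/3) = 680/189.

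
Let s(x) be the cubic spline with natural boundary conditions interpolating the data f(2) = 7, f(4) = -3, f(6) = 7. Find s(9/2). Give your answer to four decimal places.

Put M_i = s'' at the i-th knot. Here h = (2, 2) and Δ = (-5, 5), so the interior equations h_(i-1)·M_(i-1) + 2(h_(i-1)+h_i)·M_i + h_i·M_(i+1) = 6(Δ_i − Δ_(i-1)) read
  2·M_0 + 8·M_1 + 2·M_2 = 6(Δ_1 - Δ_0) = 60
Natural end conditions: M_0 = M_2 = 0.
Hence M_0 = 0, M_1 = 15/2, M_2 = 0.
On [4, 6], s(x) = -3 + 0·(x - 4) + 15/4·(x - 4)² - 5/8·(x - 4)³.
With (x - 4) = 1/2: s(9/2) = -137/64.

-2.1406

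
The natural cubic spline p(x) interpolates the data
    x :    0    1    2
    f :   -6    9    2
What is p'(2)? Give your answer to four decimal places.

With M_i denoting the second derivative at x_i, h_i = 1, 1, and Δ_i = (y_(i+1) − y_i)/h_i = 15, -7:
  1·M_0 + 4·M_1 + 1·M_2 = 6(Δ_1 - Δ_0) = -132
Natural end conditions: M_0 = M_2 = 0.
Solving the tridiagonal system: M_0 = 0, M_1 = -33, M_2 = 0.
On [1, 2], p'(x) = b_1 + 2c_1·(x - 1) + 3d_1·(x - 1)² with b_1 = Δ_1 - h_1(2M_1 + M_2)/6 = 4, c_1 = M_1/2 = -33/2, d_1 = (M_2 - M_1)/(6h_1) = 11/2. So p'(2) = -25/2.

-12.5000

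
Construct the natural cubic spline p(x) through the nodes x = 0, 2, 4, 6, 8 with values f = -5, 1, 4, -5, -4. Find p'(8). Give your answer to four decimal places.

2.2411

With M_i denoting the second derivative at x_i, h_i = 2, 2, 2, 2, and Δ_i = (y_(i+1) − y_i)/h_i = 3, 3/2, -9/2, 1/2:
  2·M_0 + 8·M_1 + 2·M_2 = 6(Δ_1 - Δ_0) = -9
  2·M_1 + 8·M_2 + 2·M_3 = 6(Δ_2 - Δ_1) = -36
  2·M_2 + 8·M_3 + 2·M_4 = 6(Δ_3 - Δ_2) = 30
Natural end conditions: M_0 = M_4 = 0.
Hence M_0 = 0, M_1 = 39/112, M_2 = -165/28, M_3 = 585/112, M_4 = 0.
On [6, 8], p'(x) = b_3 + 2c_3·(x - 6) + 3d_3·(x - 6)² with b_3 = Δ_3 - h_3(2M_3 + M_4)/6 = -167/56, c_3 = M_3/2 = 585/224, d_3 = (M_4 - M_3)/(6h_3) = -195/448. So p'(8) = 251/112.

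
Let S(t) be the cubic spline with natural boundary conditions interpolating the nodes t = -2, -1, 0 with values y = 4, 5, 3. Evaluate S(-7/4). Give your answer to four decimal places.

4.4258

Put m_i = S'' at the i-th knot. Here h = (1, 1) and Δ = (1, -2), so the interior equations h_(i-1)·m_(i-1) + 2(h_(i-1)+h_i)·m_i + h_i·m_(i+1) = 6(Δ_i − Δ_(i-1)) read
  1·m_0 + 4·m_1 + 1·m_2 = 6(Δ_1 - Δ_0) = -18
Natural end conditions: m_0 = m_2 = 0.
Solving the tridiagonal system: m_0 = 0, m_1 = -9/2, m_2 = 0.
On [-2, -1], S(t) = 4 + 7/4·(t + 2) + 0·(t + 2)² - 3/4·(t + 2)³.
With (t + 2) = 1/4: S(-7/4) = 1133/256.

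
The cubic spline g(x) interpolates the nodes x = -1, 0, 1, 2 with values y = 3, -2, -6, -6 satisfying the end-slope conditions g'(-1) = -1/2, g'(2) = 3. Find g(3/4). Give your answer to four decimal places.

Put σ_i = g'' at the i-th knot. Here h = (1, 1, 1) and Δ = (-5, -4, 0), so the interior equations h_(i-1)·σ_(i-1) + 2(h_(i-1)+h_i)·σ_i + h_i·σ_(i+1) = 6(Δ_i − Δ_(i-1)) read
  1·σ_0 + 4·σ_1 + 1·σ_2 = 6(Δ_1 - Δ_0) = 6
  1·σ_1 + 4·σ_2 + 1·σ_3 = 6(Δ_2 - Δ_1) = 24
Clamped end conditions give two more equations: 2h_0·σ_0 + h_0·σ_1 = 6(Δ_0 - g'(-1)) = -27 and h_2·σ_2 + 2h_2·σ_3 = 6(g'(2) - Δ_2) = 18.
Forward elimination and back-substitution give σ_0 = -238/15, σ_1 = 71/15, σ_2 = 44/15, σ_3 = 113/15.
On [0, 1], g(x) = -2 - 91/15·x + 71/30·x² - 3/10·x³.
With x = 3/4: g(3/4) = -3421/640.

-5.3453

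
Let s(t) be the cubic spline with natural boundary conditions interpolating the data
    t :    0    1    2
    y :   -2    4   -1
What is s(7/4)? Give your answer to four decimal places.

0.8945

Let m_i = s''(x_i). Step sizes h_i = 1, 1; slopes of the chords Δ_i = (y_(i+1) - y_i)/h_i = 6, -5.
  1·m_0 + 4·m_1 + 1·m_2 = 6(Δ_1 - Δ_0) = -66
Natural end conditions: m_0 = m_2 = 0.
Solving: m_0 = 0, m_1 = -33/2, m_2 = 0.
On [1, 2], s(t) = 4 + 1/2·(t - 1) - 33/4·(t - 1)² + 11/4·(t - 1)³.
With (t - 1) = 3/4: s(7/4) = 229/256.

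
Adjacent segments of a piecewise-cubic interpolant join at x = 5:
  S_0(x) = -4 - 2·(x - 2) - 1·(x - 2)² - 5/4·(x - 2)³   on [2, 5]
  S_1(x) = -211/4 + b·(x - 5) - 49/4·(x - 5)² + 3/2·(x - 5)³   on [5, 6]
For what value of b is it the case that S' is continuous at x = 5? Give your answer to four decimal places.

S_0'(x) = -2 - 2·(x - 2) - 15/4·(x - 2)², so S_0'(5) = -167/4. On the right, S_1'(5) = b, so b = -167/4.

-41.7500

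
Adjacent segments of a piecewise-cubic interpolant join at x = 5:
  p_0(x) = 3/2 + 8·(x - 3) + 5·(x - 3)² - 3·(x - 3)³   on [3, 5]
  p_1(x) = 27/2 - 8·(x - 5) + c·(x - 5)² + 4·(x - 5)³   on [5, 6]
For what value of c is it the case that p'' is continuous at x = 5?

p_0''(x) = 10 - 18·(x - 3), so p_0''(5) = -26. On the right, p_1''(5) = 2c, so c = -13.

-13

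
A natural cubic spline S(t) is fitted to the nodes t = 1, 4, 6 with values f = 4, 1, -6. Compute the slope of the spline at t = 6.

Let M_i = S''(x_i). Step sizes h_i = 3, 2; slopes of the chords Δ_i = (y_(i+1) - y_i)/h_i = -1, -7/2.
  3·M_0 + 10·M_1 + 2·M_2 = 6(Δ_1 - Δ_0) = -15
Natural end conditions: M_0 = M_2 = 0.
Solving: M_0 = 0, M_1 = -3/2, M_2 = 0.
On [4, 6], S'(t) = b_1 + 2c_1·(t - 4) + 3d_1·(t - 4)² with b_1 = Δ_1 - h_1(2M_1 + M_2)/6 = -5/2, c_1 = M_1/2 = -3/4, d_1 = (M_2 - M_1)/(6h_1) = 1/8. So S'(6) = -4.

-4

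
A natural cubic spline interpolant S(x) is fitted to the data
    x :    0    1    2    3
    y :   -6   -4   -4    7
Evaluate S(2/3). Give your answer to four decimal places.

-4.1975

Put M_i = S'' at the i-th knot. Here h = (1, 1, 1) and Δ = (2, 0, 11), so the interior equations h_(i-1)·M_(i-1) + 2(h_(i-1)+h_i)·M_i + h_i·M_(i+1) = 6(Δ_i − Δ_(i-1)) read
  1·M_0 + 4·M_1 + 1·M_2 = 6(Δ_1 - Δ_0) = -12
  1·M_1 + 4·M_2 + 1·M_3 = 6(Δ_2 - Δ_1) = 66
Natural end conditions: M_0 = M_3 = 0.
Solving the tridiagonal system: M_0 = 0, M_1 = -38/5, M_2 = 92/5, M_3 = 0.
On [0, 1], S(x) = -6 + 49/15·x + 0·x² - 19/15·x³.
With x = 2/3: S(2/3) = -340/81.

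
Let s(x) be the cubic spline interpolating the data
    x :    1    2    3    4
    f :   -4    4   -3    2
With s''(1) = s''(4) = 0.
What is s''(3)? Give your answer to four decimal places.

25.2000

Put M_i = s'' at the i-th knot. Here h = (1, 1, 1) and Δ = (8, -7, 5), so the interior equations h_(i-1)·M_(i-1) + 2(h_(i-1)+h_i)·M_i + h_i·M_(i+1) = 6(Δ_i − Δ_(i-1)) read
  1·M_0 + 4·M_1 + 1·M_2 = 6(Δ_1 - Δ_0) = -90
  1·M_1 + 4·M_2 + 1·M_3 = 6(Δ_2 - Δ_1) = 72
Natural end conditions: M_0 = M_3 = 0.
Hence M_0 = 0, M_1 = -144/5, M_2 = 126/5, M_3 = 0.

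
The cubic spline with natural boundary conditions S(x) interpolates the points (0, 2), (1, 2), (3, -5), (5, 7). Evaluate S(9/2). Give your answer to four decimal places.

Put M_i = S'' at the i-th knot. Here h = (1, 2, 2) and Δ = (0, -7/2, 6), so the interior equations h_(i-1)·M_(i-1) + 2(h_(i-1)+h_i)·M_i + h_i·M_(i+1) = 6(Δ_i − Δ_(i-1)) read
  1·M_0 + 6·M_1 + 2·M_2 = 6(Δ_1 - Δ_0) = -21
  2·M_1 + 8·M_2 + 2·M_3 = 6(Δ_2 - Δ_1) = 57
Natural end conditions: M_0 = M_3 = 0.
Solving the tridiagonal system: M_0 = 0, M_1 = -141/22, M_2 = 96/11, M_3 = 0.
On [3, 5], S(x) = -5 + 2/11·(x - 3) + 48/11·(x - 3)² - 8/11·(x - 3)³.
With (x - 3) = 3/2: S(9/2) = 29/11.

2.6364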